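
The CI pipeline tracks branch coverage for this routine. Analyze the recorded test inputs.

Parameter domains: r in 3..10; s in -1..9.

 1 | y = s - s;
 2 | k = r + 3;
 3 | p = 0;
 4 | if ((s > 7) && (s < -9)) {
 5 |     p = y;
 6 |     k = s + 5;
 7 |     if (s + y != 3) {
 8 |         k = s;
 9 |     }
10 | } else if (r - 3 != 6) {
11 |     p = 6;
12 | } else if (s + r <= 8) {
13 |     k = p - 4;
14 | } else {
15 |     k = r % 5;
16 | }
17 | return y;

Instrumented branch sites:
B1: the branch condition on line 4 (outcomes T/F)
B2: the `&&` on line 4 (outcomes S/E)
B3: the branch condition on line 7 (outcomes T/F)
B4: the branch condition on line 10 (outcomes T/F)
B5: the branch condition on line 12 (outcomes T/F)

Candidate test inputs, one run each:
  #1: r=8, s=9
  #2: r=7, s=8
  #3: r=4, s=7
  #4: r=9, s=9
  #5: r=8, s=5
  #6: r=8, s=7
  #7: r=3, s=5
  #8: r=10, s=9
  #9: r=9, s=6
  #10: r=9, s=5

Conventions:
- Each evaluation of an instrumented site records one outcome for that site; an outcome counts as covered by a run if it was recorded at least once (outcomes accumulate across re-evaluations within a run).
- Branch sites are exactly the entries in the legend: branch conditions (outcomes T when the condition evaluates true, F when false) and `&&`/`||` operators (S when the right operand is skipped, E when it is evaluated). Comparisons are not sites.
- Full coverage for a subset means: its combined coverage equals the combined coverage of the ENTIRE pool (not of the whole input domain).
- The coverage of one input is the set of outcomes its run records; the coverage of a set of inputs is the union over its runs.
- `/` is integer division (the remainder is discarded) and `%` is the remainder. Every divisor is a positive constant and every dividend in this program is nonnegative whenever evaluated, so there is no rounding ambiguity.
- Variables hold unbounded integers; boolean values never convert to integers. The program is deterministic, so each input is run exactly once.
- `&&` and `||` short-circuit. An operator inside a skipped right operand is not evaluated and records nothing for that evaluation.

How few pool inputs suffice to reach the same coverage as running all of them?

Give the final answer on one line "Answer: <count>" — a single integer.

input #1 (r=8, s=9): covers B1=F, B2=E, B4=T
input #2 (r=7, s=8): covers B1=F, B2=E, B4=T
input #3 (r=4, s=7): covers B1=F, B2=S, B4=T
input #4 (r=9, s=9): covers B1=F, B2=E, B4=F, B5=F
input #5 (r=8, s=5): covers B1=F, B2=S, B4=T
input #6 (r=8, s=7): covers B1=F, B2=S, B4=T
input #7 (r=3, s=5): covers B1=F, B2=S, B4=T
input #8 (r=10, s=9): covers B1=F, B2=E, B4=T
input #9 (r=9, s=6): covers B1=F, B2=S, B4=F, B5=F
input #10 (r=9, s=5): covers B1=F, B2=S, B4=F, B5=F
pool-wide coverage (6 outcomes): B1=F, B2=S, B2=E, B4=T, B4=F, B5=F
checked all size-1 subsets: none covers 6 outcomes (max 4/6)
at size 2, {1, 9} reaches all 6 outcomes; every lexicographically earlier size-2 subset fails

Answer: 2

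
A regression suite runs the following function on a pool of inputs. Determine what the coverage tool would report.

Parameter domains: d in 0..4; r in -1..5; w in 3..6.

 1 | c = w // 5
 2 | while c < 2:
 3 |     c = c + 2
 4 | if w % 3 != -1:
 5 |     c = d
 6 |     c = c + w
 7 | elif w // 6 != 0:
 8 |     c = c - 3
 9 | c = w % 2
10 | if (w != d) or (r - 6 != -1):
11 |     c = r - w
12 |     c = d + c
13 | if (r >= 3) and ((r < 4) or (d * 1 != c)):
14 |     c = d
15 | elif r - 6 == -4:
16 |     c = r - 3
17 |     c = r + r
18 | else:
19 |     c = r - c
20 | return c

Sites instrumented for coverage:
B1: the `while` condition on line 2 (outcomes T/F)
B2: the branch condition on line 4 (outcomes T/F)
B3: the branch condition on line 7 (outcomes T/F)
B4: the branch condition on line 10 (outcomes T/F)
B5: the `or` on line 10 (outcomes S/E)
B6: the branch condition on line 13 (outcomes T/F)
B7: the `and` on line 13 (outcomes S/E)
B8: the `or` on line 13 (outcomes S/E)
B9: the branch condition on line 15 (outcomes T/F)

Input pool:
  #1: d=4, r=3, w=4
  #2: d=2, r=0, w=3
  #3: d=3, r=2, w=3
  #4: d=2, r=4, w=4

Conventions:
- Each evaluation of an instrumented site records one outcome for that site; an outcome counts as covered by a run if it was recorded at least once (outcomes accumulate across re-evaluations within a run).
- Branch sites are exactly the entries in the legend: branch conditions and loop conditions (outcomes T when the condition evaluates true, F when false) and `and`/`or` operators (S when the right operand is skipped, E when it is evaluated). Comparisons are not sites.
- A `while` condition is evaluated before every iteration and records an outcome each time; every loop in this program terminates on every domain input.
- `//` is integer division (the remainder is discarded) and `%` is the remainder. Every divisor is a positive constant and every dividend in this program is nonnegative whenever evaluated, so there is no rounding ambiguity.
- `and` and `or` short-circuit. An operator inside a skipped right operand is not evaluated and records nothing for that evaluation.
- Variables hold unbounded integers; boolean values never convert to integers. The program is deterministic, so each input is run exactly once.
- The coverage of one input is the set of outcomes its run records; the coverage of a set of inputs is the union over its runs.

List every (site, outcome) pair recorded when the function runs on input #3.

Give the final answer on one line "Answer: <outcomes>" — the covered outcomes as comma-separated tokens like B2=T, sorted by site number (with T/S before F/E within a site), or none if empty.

Event log for input #3 (d=3, r=2, w=3):
  B1->T, B1->F, B2->T, B5->E, B4->T, B7->S, B6->F, B9->T
collecting distinct outcomes: B1=T, B1=F, B2=T, B4=T, B5=E, B6=F, B7=S, B9=T

Answer: B1=T, B1=F, B2=T, B4=T, B5=E, B6=F, B7=S, B9=T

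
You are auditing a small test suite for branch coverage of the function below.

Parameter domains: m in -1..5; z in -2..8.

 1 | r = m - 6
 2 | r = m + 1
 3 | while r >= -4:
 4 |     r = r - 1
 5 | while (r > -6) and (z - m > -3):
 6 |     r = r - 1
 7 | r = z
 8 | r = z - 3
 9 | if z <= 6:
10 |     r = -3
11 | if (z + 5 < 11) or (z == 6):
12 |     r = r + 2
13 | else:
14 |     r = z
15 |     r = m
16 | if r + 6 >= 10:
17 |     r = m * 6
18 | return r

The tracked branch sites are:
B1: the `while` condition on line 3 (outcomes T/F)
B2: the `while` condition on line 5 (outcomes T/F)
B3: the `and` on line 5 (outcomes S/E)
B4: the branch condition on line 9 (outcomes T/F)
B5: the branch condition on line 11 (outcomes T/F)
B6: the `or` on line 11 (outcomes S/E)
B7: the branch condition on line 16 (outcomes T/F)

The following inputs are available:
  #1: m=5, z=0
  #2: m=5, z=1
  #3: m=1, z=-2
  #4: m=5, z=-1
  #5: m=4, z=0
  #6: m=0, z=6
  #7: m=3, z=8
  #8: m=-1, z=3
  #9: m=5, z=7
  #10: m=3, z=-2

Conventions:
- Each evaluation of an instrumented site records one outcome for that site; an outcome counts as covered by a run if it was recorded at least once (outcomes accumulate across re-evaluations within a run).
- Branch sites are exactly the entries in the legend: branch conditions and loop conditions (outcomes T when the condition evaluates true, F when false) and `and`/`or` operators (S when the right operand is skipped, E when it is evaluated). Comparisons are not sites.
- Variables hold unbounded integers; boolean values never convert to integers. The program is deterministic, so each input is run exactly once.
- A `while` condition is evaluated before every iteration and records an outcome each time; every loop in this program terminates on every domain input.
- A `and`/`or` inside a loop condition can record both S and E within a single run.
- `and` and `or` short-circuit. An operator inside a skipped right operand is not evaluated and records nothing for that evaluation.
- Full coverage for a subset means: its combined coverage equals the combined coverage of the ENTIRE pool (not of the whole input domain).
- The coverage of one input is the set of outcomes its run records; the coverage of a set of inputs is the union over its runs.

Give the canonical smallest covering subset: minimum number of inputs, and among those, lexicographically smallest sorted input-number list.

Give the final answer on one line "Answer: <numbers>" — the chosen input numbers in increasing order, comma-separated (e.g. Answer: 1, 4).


#1 (m=5, z=0) -> B1->T, B1->T, B1->T, B1->T, B1->T, B1->T, B1->T, B1->T, B1->T, B1->T, B1->T, B1->F, B3->E, B2->F, ...; covered: B1=T, B1=F, B2=F, B3=E, B4=T, B5=T, B6=S, B7=F
#2 (m=5, z=1) -> B1->T, B1->T, B1->T, B1->T, B1->T, B1->T, B1->T, B1->T, B1->T, B1->T, B1->T, B1->F, B3->E, B2->F, ...; covered: B1=T, B1=F, B2=F, B3=E, B4=T, B5=T, B6=S, B7=F
#3 (m=1, z=-2) -> B1->T, B1->T, B1->T, B1->T, B1->T, B1->T, B1->T, B1->F, B3->E, B2->F, B4->T, B6->S, B5->T, B7->F; covered: B1=T, B1=F, B2=F, B3=E, B4=T, B5=T, B6=S, B7=F
#4 (m=5, z=-1) -> B1->T, B1->T, B1->T, B1->T, B1->T, B1->T, B1->T, B1->T, B1->T, B1->T, B1->T, B1->F, B3->E, B2->F, ...; covered: B1=T, B1=F, B2=F, B3=E, B4=T, B5=T, B6=S, B7=F
#5 (m=4, z=0) -> B1->T, B1->T, B1->T, B1->T, B1->T, B1->T, B1->T, B1->T, B1->T, B1->T, B1->F, B3->E, B2->F, B4->T, ...; covered: B1=T, B1=F, B2=F, B3=E, B4=T, B5=T, B6=S, B7=F
#6 (m=0, z=6) -> B1->T, B1->T, B1->T, B1->T, B1->T, B1->T, B1->F, B3->E, B2->T, B3->S, B2->F, B4->T, B6->E, B5->T, ...; covered: B1=T, B1=F, B2=T, B2=F, B3=S, B3=E, B4=T, B5=T, B6=E, B7=F
#7 (m=3, z=8) -> B1->T, B1->T, B1->T, B1->T, B1->T, B1->T, B1->T, B1->T, B1->T, B1->F, B3->E, B2->T, B3->S, B2->F, ...; covered: B1=T, B1=F, B2=T, B2=F, B3=S, B3=E, B4=F, B5=F, B6=E, B7=F
#8 (m=-1, z=3) -> B1->T, B1->T, B1->T, B1->T, B1->T, B1->F, B3->E, B2->T, B3->S, B2->F, B4->T, B6->S, B5->T, B7->F; covered: B1=T, B1=F, B2=T, B2=F, B3=S, B3=E, B4=T, B5=T, B6=S, B7=F
#9 (m=5, z=7) -> B1->T, B1->T, B1->T, B1->T, B1->T, B1->T, B1->T, B1->T, B1->T, B1->T, B1->T, B1->F, B3->E, B2->T, ...; covered: B1=T, B1=F, B2=T, B2=F, B3=S, B3=E, B4=F, B5=F, B6=E, B7=T
#10 (m=3, z=-2) -> B1->T, B1->T, B1->T, B1->T, B1->T, B1->T, B1->T, B1->T, B1->T, B1->F, B3->E, B2->F, B4->T, B6->S, ...; covered: B1=T, B1=F, B2=F, B3=E, B4=T, B5=T, B6=S, B7=F
pool-wide coverage (14 outcomes): B1=T, B1=F, B2=T, B2=F, B3=S, B3=E, B4=T, B4=F, B5=T, B5=F, B6=S, B6=E, B7=T, B7=F
size 1 is not enough: best union over all size-1 subsets is 10/14
at size 2, {1, 9} reaches all 14 outcomes; every lexicographically earlier size-2 subset fails
Answer: 1, 9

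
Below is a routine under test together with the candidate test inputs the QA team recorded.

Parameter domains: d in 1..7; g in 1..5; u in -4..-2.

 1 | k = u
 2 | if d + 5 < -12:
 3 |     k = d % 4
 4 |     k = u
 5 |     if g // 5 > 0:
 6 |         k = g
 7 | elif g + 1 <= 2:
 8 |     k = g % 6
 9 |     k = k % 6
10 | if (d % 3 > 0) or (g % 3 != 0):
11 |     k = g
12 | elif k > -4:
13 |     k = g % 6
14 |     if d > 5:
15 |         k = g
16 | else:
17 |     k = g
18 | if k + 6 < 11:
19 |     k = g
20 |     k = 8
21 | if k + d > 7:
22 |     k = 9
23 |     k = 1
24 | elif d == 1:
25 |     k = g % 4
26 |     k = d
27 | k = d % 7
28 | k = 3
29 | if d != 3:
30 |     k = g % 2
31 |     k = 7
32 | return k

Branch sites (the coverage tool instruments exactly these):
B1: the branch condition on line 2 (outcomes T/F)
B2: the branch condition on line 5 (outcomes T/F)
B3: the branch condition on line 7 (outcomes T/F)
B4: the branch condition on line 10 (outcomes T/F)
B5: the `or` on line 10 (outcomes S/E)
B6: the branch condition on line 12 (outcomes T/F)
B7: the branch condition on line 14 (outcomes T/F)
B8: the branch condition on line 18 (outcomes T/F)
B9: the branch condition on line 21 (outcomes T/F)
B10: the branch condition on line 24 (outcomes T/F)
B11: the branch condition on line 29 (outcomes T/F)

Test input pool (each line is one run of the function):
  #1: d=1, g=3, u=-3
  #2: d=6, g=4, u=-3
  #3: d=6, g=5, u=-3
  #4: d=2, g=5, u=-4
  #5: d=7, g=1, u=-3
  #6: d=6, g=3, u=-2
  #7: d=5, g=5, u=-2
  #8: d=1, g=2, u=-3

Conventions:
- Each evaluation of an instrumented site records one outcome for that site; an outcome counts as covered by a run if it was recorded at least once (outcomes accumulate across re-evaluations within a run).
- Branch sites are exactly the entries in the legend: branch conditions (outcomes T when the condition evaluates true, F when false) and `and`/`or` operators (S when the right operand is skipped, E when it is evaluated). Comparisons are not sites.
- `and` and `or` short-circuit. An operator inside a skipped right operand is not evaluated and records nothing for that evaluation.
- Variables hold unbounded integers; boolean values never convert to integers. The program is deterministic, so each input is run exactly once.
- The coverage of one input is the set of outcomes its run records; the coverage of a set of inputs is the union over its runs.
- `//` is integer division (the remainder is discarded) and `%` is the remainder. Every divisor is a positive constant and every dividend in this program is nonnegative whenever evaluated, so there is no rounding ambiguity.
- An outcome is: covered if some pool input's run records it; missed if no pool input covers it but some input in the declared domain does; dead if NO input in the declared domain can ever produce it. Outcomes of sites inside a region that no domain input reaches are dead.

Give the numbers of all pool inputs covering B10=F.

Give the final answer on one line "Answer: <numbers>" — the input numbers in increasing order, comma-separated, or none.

input #1 (d=1, g=3, u=-3): does not record B10=F
input #2 (d=6, g=4, u=-3): does not record B10=F
input #3 (d=6, g=5, u=-3): does not record B10=F
input #4 (d=2, g=5, u=-4): records B10=F
input #5 (d=7, g=1, u=-3): does not record B10=F
input #6 (d=6, g=3, u=-2): does not record B10=F
input #7 (d=5, g=5, u=-2): does not record B10=F
input #8 (d=1, g=2, u=-3): does not record B10=F

Answer: 4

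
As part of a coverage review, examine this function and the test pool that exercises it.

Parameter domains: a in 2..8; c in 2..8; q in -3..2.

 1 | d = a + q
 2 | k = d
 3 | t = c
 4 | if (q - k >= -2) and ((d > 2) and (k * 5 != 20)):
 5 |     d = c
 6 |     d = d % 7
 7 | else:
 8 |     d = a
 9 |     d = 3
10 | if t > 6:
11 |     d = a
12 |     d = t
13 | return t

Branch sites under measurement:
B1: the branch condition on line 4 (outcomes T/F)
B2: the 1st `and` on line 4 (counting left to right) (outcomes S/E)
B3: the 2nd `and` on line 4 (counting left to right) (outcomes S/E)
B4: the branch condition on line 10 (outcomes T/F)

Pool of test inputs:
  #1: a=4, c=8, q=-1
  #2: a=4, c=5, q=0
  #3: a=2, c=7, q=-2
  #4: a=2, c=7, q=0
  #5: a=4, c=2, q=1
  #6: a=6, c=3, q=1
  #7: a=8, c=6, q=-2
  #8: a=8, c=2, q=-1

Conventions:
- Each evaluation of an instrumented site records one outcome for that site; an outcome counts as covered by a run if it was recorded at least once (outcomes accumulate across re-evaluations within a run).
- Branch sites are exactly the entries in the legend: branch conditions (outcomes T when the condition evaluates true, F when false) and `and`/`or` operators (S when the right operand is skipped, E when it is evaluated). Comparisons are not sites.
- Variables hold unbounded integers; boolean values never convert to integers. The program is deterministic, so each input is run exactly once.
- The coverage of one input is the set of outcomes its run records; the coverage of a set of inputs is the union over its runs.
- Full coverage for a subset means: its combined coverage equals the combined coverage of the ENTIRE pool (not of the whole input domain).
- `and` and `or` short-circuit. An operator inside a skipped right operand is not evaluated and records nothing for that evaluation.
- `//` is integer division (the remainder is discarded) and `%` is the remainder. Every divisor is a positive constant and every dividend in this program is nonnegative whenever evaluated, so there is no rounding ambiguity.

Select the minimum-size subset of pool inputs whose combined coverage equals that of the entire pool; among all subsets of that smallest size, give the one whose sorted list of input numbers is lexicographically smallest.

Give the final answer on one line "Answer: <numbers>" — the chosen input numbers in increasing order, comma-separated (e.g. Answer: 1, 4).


input #1 (a=4, c=8, q=-1): covers B1=F, B2=S, B4=T
input #2 (a=4, c=5, q=0): covers B1=F, B2=S, B4=F
input #3 (a=2, c=7, q=-2): covers B1=F, B2=E, B3=S, B4=T
input #4 (a=2, c=7, q=0): covers B1=F, B2=E, B3=S, B4=T
input #5 (a=4, c=2, q=1): covers B1=F, B2=S, B4=F
input #6 (a=6, c=3, q=1): covers B1=F, B2=S, B4=F
input #7 (a=8, c=6, q=-2): covers B1=F, B2=S, B4=F
input #8 (a=8, c=2, q=-1): covers B1=F, B2=S, B4=F
together the pool reaches 6 outcomes: B1=F, B2=S, B2=E, B3=S, B4=T, B4=F
size 1 is not enough: best union over all size-1 subsets is 4/6
at size 2, {2, 3} reaches all 6 outcomes; every lexicographically earlier size-2 subset fails
Answer: 2, 3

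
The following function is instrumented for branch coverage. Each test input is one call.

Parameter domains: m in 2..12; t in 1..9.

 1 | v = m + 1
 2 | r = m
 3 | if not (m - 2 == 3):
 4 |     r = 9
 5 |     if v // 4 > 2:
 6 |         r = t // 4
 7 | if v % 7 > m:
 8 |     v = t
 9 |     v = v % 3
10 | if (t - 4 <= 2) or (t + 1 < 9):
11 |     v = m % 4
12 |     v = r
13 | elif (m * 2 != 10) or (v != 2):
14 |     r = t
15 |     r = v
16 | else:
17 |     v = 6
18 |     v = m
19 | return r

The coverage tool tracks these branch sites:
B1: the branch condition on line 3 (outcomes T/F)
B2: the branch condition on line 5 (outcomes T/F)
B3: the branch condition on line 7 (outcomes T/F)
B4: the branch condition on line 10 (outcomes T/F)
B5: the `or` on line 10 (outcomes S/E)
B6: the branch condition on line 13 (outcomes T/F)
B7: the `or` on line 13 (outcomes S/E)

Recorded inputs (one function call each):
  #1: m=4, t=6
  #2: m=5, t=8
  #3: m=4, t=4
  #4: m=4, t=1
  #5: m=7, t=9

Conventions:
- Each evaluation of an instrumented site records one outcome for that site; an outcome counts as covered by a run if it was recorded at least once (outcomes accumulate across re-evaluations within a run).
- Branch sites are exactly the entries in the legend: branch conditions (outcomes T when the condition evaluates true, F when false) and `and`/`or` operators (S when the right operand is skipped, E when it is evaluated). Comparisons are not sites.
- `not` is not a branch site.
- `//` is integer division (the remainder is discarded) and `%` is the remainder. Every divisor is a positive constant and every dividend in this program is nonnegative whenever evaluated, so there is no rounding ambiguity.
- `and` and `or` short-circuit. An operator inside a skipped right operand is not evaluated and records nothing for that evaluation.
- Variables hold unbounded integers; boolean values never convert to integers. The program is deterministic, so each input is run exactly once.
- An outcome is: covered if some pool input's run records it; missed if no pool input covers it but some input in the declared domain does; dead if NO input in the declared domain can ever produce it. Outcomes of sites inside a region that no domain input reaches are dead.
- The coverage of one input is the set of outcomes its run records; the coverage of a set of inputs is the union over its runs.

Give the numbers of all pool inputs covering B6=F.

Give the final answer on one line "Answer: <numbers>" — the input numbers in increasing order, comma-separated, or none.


input #1 (m=4, t=6): never hits B6=F
input #2 (m=5, t=8): hits B6=F
input #3 (m=4, t=4): never hits B6=F
input #4 (m=4, t=1): never hits B6=F
input #5 (m=7, t=9): never hits B6=F
Answer: 2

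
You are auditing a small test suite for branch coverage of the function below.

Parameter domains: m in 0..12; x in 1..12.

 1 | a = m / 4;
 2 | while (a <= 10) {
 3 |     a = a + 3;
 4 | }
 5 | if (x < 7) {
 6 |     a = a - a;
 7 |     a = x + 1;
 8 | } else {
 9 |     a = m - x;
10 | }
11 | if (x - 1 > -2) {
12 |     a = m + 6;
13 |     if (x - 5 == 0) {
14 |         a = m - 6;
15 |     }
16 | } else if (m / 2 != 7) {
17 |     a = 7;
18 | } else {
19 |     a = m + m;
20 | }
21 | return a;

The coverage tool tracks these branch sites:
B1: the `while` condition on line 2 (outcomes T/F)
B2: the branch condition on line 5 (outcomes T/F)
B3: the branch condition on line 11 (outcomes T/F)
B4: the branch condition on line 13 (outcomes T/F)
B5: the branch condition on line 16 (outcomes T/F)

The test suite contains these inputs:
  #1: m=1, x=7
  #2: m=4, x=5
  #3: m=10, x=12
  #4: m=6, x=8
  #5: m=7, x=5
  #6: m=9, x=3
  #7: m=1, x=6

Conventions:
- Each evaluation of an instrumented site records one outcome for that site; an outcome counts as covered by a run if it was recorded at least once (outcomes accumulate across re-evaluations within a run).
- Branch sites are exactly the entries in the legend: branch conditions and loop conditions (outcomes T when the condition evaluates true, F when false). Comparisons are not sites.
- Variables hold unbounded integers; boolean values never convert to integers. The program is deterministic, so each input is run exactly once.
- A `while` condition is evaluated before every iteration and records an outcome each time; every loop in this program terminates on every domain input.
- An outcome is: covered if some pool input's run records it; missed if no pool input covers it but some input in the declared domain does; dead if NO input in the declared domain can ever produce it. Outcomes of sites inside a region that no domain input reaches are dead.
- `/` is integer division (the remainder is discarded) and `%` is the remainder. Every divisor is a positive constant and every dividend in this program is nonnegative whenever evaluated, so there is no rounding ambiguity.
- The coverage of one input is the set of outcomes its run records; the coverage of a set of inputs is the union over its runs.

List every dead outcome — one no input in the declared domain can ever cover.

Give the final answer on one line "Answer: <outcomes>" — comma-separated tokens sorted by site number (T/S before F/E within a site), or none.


sweeping the full domain (156 inputs) for each outcome:
  B3=F: never recorded by any domain input -> dead
  B5=T: never recorded by any domain input -> dead
  B5=F: never recorded by any domain input -> dead
  reachable outcomes have witnesses, e.g. B1=T (e.g. m=0, x=1), B1=F (e.g. m=0, x=1), B2=T (e.g. m=0, x=1), B2=F (e.g. m=0, x=7)
Answer: B3=F, B5=T, B5=F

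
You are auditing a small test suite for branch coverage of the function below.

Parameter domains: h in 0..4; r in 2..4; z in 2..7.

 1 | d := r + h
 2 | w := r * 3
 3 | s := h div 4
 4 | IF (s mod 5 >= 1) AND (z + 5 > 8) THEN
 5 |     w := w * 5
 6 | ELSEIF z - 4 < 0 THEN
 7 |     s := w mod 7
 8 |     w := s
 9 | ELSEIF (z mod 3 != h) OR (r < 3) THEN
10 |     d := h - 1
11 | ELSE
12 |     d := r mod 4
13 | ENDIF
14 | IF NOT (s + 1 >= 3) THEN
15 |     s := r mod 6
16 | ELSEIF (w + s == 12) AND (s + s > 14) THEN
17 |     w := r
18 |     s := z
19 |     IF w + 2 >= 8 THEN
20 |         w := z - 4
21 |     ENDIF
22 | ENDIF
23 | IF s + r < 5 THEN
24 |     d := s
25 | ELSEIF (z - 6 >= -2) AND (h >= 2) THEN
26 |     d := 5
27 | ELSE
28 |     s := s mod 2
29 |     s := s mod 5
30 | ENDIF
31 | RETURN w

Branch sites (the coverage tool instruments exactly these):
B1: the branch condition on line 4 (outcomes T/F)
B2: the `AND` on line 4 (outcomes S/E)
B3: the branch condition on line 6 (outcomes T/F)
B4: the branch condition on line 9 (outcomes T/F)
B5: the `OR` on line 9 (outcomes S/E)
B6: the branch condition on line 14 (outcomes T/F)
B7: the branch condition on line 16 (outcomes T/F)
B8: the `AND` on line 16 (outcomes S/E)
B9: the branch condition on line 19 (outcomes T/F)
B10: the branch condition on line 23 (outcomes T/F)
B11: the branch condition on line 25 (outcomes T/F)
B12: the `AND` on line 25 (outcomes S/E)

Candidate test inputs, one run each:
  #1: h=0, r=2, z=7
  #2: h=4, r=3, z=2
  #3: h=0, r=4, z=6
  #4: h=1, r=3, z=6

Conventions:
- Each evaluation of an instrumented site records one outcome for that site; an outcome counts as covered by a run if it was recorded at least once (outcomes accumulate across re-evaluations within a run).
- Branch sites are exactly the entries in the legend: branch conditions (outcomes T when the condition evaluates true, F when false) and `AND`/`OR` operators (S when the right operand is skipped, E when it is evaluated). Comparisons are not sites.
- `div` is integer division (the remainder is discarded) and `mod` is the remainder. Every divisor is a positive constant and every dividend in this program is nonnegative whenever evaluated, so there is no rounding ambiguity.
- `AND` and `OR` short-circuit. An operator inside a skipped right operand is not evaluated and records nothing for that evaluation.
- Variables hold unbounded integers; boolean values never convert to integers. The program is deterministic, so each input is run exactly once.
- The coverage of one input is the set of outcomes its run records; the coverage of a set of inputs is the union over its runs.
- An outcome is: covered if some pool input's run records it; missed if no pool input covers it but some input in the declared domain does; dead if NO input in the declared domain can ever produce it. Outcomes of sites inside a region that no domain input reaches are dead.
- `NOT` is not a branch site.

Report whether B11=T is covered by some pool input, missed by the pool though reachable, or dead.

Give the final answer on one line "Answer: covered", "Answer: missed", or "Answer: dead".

no pool input records B11=T
but domain input (h=2, r=3, z=4) does record it -> reachable, so missed

Answer: missed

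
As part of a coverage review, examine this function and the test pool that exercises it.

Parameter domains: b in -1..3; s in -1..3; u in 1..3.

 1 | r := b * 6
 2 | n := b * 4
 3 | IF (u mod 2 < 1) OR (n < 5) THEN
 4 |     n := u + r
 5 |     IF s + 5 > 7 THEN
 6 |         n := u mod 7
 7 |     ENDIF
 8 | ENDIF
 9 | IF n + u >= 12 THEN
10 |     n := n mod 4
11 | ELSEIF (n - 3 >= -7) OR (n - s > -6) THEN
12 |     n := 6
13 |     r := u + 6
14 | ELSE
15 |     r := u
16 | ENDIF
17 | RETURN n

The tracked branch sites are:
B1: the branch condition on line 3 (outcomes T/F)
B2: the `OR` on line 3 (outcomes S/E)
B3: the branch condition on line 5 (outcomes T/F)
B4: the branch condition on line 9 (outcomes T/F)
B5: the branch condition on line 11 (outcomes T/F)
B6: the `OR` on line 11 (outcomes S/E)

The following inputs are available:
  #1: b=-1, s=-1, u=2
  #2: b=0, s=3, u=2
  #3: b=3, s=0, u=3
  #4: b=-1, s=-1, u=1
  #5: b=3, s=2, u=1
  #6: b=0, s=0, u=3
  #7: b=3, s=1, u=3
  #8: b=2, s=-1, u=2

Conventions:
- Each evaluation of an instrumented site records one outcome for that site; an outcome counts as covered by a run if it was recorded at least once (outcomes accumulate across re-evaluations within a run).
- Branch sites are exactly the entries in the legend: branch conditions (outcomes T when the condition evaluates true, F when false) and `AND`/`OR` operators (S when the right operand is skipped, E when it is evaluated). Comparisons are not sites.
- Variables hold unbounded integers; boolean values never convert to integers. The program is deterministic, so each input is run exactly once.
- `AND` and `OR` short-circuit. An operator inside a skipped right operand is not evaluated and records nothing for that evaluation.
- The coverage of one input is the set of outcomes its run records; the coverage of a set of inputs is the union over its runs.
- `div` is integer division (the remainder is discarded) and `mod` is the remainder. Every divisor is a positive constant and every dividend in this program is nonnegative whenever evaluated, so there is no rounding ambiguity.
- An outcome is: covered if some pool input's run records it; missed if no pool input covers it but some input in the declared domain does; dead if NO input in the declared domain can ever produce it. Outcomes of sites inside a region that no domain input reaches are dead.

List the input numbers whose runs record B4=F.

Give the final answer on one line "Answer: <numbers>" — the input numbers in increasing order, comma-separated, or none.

input #1 (b=-1, s=-1, u=2): produces B4=F
input #2 (b=0, s=3, u=2): produces B4=F
input #3 (b=3, s=0, u=3): does not produce B4=F
input #4 (b=-1, s=-1, u=1): produces B4=F
input #5 (b=3, s=2, u=1): does not produce B4=F
input #6 (b=0, s=0, u=3): produces B4=F
input #7 (b=3, s=1, u=3): does not produce B4=F
input #8 (b=2, s=-1, u=2): does not produce B4=F

Answer: 1, 2, 4, 6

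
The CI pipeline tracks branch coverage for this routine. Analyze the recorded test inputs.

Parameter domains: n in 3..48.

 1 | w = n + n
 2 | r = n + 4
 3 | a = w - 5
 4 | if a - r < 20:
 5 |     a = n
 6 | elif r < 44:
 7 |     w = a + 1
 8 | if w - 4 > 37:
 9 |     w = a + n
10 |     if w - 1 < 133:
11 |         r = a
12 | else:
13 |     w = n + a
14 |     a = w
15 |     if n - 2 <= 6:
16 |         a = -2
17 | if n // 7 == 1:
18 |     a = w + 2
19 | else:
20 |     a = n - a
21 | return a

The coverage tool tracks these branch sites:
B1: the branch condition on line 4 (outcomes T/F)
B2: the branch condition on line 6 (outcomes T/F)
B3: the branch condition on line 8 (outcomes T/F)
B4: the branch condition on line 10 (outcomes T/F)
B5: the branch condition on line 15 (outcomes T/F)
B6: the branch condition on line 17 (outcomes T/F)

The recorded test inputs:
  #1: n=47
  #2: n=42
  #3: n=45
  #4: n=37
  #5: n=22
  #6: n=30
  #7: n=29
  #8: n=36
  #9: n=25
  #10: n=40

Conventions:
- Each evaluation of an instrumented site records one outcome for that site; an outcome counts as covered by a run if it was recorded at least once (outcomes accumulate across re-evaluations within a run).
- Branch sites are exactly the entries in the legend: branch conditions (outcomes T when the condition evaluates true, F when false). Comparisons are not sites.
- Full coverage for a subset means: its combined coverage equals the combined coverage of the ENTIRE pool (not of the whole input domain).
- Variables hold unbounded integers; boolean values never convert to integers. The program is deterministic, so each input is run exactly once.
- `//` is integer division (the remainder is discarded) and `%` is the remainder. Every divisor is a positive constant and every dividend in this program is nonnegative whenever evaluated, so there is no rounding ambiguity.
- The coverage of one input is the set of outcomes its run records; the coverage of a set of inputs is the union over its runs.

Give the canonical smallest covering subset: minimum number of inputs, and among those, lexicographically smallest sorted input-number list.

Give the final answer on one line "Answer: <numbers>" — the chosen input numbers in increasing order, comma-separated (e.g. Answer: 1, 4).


#1 (n=47) -> covered: B1=F, B2=F, B3=T, B4=F, B6=F
#2 (n=42) -> covered: B1=F, B2=F, B3=T, B4=T, B6=F
#3 (n=45) -> covered: B1=F, B2=F, B3=T, B4=T, B6=F
#4 (n=37) -> covered: B1=F, B2=T, B3=T, B4=T, B6=F
#5 (n=22) -> covered: B1=T, B3=T, B4=T, B6=F
#6 (n=30) -> covered: B1=F, B2=T, B3=T, B4=T, B6=F
#7 (n=29) -> covered: B1=F, B2=T, B3=T, B4=T, B6=F
#8 (n=36) -> covered: B1=F, B2=T, B3=T, B4=T, B6=F
#9 (n=25) -> covered: B1=T, B3=T, B4=T, B6=F
#10 (n=40) -> covered: B1=F, B2=F, B3=T, B4=T, B6=F
pool-wide coverage (8 outcomes): B1=T, B1=F, B2=T, B2=F, B3=T, B4=T, B4=F, B6=F
no size-1 subset reaches all 8 outcomes (best union: 5/8)
no size-2 subset reaches all 8 outcomes (best union: 7/8)
the canonical winner is {1, 4, 5}: size 3, full 8-outcome coverage, earliest index list among size-3 covers
Answer: 1, 4, 5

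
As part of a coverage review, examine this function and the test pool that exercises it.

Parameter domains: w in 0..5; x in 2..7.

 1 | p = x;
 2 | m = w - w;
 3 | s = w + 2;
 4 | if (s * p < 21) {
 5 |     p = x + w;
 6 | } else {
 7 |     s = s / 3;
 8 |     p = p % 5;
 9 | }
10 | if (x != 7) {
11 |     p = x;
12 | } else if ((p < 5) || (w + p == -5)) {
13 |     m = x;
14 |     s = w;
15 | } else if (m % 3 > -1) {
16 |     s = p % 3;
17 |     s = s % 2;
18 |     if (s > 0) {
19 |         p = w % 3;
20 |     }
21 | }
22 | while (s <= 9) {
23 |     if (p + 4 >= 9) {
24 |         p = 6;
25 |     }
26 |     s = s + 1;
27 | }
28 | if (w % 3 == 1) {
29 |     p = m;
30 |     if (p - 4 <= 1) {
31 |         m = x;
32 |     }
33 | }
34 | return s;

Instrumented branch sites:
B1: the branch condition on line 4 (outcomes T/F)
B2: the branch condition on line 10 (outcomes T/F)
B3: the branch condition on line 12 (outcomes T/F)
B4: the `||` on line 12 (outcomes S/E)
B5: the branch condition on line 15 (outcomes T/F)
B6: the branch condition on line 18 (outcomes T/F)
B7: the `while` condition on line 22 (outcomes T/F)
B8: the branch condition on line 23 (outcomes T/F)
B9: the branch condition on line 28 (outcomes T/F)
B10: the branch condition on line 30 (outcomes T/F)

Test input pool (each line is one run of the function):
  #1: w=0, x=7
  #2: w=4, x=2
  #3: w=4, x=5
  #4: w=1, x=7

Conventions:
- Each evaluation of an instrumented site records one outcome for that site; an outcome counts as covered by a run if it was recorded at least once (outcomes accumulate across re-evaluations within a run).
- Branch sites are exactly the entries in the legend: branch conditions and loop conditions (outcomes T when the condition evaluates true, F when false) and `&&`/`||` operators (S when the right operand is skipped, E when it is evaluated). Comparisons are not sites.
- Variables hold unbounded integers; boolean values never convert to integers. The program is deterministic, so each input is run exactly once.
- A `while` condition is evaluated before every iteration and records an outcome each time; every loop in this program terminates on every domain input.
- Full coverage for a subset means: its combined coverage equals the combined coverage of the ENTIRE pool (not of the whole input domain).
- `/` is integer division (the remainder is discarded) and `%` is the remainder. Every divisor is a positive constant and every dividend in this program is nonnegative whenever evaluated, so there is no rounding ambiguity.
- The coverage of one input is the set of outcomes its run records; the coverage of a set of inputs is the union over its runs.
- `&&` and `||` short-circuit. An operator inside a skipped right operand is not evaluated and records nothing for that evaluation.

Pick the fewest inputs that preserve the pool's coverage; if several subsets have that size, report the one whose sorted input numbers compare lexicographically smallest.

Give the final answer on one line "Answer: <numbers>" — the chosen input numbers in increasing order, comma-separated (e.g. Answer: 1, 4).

run #1 (w=0, x=7) runs B1->T, B2->F, B4->E, B3->F, B5->T, B6->T, B7->T, B8->F, B7->T, B8->F, B7->T, B8->F, B7->T, B8->F, ...; records B1=T, B2=F, B3=F, B4=E, B5=T, B6=T, B7=T, B7=F, B8=F, B9=F
run #2 (w=4, x=2) runs B1->T, B2->T, B7->T, B8->F, B7->T, B8->F, B7->T, B8->F, B7->T, B8->F, B7->F, B9->T, B10->T; records B1=T, B2=T, B7=T, B7=F, B8=F, B9=T, B10=T
run #3 (w=4, x=5) runs B1->F, B2->T, B7->T, B8->T, B7->T, B8->T, B7->T, B8->T, B7->T, B8->T, B7->T, B8->T, B7->T, B8->T, ...; records B1=F, B2=T, B7=T, B7=F, B8=T, B9=T, B10=T
run #4 (w=1, x=7) runs B1->F, B2->F, B4->S, B3->T, B7->T, B8->F, B7->T, B8->F, B7->T, B8->F, B7->T, B8->F, B7->T, B8->F, ...; records B1=F, B2=F, B3=T, B4=S, B7=T, B7=F, B8=F, B9=T, B10=F
the full pool covers 18 outcomes: B1=T, B1=F, B2=T, B2=F, B3=T, B3=F, B4=S, B4=E, B5=T, B6=T, B7=T, B7=F, B8=T, B8=F, B9=T, B9=F, B10=T, B10=F
no size-1 subset reaches all 18 outcomes (best union: 10/18)
no size-2 subset reaches all 18 outcomes (best union: 15/18)
at size 3, {1, 3, 4} reaches all 18 outcomes; every lexicographically earlier size-3 subset fails

Answer: 1, 3, 4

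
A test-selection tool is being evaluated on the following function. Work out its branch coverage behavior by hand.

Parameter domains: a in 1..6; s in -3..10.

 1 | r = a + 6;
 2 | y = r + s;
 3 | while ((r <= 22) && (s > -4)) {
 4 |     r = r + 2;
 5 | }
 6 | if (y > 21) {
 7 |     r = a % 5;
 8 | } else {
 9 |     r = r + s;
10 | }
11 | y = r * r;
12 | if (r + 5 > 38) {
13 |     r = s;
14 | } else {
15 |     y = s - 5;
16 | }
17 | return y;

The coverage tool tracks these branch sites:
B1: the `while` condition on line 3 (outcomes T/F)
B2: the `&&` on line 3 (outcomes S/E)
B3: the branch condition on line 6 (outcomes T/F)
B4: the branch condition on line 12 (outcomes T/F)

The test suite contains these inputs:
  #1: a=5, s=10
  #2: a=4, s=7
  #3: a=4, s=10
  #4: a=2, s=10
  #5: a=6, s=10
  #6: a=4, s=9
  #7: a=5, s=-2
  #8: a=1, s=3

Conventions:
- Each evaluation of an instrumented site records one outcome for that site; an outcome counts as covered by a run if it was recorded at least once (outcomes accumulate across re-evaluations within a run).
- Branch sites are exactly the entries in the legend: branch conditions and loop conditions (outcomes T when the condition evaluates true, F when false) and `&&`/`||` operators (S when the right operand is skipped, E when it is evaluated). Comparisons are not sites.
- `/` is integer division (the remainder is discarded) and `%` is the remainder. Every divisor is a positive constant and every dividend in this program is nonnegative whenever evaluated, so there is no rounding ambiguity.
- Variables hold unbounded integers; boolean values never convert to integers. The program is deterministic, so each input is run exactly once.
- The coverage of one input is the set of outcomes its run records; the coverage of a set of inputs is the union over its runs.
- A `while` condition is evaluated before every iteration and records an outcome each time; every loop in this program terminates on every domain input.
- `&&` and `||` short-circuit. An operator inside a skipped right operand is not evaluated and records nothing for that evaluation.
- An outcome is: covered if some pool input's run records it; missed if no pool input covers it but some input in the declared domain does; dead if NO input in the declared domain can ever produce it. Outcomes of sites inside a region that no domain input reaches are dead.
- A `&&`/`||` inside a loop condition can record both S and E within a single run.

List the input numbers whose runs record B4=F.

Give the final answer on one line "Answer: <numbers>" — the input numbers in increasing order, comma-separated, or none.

input #1 (a=5, s=10): hits B4=F
input #2 (a=4, s=7): hits B4=F
input #3 (a=4, s=10): never hits B4=F
input #4 (a=2, s=10): never hits B4=F
input #5 (a=6, s=10): hits B4=F
input #6 (a=4, s=9): hits B4=F
input #7 (a=5, s=-2): hits B4=F
input #8 (a=1, s=3): hits B4=F

Answer: 1, 2, 5, 6, 7, 8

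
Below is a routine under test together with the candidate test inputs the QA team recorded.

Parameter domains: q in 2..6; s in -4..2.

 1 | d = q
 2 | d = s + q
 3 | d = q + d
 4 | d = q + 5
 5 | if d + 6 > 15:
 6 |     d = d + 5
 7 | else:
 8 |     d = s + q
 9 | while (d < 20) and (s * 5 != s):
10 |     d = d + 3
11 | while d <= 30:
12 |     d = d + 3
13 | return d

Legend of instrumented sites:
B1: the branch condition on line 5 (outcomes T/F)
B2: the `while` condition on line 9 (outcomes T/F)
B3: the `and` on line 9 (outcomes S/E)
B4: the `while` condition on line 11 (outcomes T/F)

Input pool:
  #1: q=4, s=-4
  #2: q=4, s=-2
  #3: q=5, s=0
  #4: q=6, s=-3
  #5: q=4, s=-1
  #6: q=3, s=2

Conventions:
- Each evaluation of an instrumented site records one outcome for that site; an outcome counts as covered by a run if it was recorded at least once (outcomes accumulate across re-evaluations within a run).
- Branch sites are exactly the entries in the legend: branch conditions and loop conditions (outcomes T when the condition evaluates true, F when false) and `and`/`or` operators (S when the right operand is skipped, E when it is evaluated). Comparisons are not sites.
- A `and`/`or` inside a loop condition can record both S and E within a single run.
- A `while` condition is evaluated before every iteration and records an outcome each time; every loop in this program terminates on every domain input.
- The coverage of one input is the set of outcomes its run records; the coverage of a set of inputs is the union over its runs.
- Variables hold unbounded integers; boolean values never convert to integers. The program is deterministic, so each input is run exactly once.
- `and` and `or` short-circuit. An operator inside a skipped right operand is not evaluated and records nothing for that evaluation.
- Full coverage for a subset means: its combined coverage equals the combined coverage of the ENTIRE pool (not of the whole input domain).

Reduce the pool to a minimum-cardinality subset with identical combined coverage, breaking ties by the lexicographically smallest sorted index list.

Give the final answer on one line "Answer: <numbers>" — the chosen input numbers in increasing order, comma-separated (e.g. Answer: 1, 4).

input #1, q=4, s=-4: events B1->F, B3->E, B2->T, B3->E, B2->T, B3->E, B2->T, B3->E, B2->T, B3->E, B2->T, B3->E, B2->T, B3->E, ...; outcomes B1=F, B2=T, B2=F, B3=S, B3=E, B4=T, B4=F
input #2, q=4, s=-2: events B1->F, B3->E, B2->T, B3->E, B2->T, B3->E, B2->T, B3->E, B2->T, B3->E, B2->T, B3->E, B2->T, B3->S, ...; outcomes B1=F, B2=T, B2=F, B3=S, B3=E, B4=T, B4=F
input #3, q=5, s=0: events B1->T, B3->E, B2->F, B4->T, B4->T, B4->T, B4->T, B4->T, B4->T, B4->F; outcomes B1=T, B2=F, B3=E, B4=T, B4=F
input #4, q=6, s=-3: events B1->T, B3->E, B2->T, B3->E, B2->T, B3->S, B2->F, B4->T, B4->T, B4->T, B4->F; outcomes B1=T, B2=T, B2=F, B3=S, B3=E, B4=T, B4=F
input #5, q=4, s=-1: events B1->F, B3->E, B2->T, B3->E, B2->T, B3->E, B2->T, B3->E, B2->T, B3->E, B2->T, B3->E, B2->T, B3->S, ...; outcomes B1=F, B2=T, B2=F, B3=S, B3=E, B4=T, B4=F
input #6, q=3, s=2: events B1->F, B3->E, B2->T, B3->E, B2->T, B3->E, B2->T, B3->E, B2->T, B3->E, B2->T, B3->S, B2->F, B4->T, ...; outcomes B1=F, B2=T, B2=F, B3=S, B3=E, B4=T, B4=F
union over all inputs: B1=T, B1=F, B2=T, B2=F, B3=S, B3=E, B4=T, B4=F (8 outcomes)
every size-1 subset falls short of the 8 outcomes (best: 7/8)
size 2: inputs {1, 3} cover all 8 outcomes, and no lexicographically smaller subset of this size does

Answer: 1, 3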